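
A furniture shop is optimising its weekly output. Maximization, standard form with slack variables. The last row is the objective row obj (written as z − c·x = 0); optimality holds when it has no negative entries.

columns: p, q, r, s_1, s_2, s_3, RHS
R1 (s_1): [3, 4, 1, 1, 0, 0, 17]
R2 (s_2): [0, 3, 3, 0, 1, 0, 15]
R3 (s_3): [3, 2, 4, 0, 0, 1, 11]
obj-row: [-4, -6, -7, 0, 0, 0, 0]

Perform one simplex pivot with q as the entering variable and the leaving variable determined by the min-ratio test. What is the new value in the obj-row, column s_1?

Ratio test on column q — row 1: 17/4 = 17/4; row 2: 15/3 = 5; row 3: 11/2 = 11/2. Minimum is 17/4 at row 1 (s_1 leaves); pivot element 4.
Divide row 1 by 4; eliminate column q from the other rows.
obj-row update in column s_1: 0 − (-6)·(1/4) = 3/2.

3/2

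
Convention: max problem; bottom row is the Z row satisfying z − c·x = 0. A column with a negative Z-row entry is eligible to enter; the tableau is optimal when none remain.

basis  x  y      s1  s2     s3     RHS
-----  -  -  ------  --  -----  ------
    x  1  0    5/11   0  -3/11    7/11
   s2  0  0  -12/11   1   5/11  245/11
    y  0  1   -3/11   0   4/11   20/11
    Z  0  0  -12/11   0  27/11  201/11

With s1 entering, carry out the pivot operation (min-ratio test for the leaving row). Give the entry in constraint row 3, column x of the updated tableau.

Ratio test on column s1 — row 1: (7/11)/(5/11) = 7/5; row 2: entry -12/11 ≤ 0; row 3: entry -3/11 ≤ 0. Minimum is 7/5 at row 1 (x leaves); pivot element 5/11.
Divide row 1 by 5/11; eliminate column s1 from the other rows.
Row 3 update in column x: 0 − (-3/11)·(11/5) = 3/5.

3/5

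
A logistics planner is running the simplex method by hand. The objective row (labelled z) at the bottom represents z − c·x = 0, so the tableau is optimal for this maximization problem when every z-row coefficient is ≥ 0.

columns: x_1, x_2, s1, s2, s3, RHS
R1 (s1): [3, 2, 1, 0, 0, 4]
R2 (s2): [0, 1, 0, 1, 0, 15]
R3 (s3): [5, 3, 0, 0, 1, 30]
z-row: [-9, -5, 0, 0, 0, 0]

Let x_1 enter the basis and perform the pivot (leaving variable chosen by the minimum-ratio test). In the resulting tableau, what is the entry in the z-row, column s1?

Ratio test on column x_1 — row 1: 4/3 = 4/3; row 2: entry 0 ≤ 0; row 3: 30/5 = 6. Minimum is 4/3 at row 1 (s1 leaves); pivot element 3.
Divide row 1 by 3; eliminate column x_1 from the other rows.
z-row update in column s1: 0 − (-9)·(1/3) = 3.

3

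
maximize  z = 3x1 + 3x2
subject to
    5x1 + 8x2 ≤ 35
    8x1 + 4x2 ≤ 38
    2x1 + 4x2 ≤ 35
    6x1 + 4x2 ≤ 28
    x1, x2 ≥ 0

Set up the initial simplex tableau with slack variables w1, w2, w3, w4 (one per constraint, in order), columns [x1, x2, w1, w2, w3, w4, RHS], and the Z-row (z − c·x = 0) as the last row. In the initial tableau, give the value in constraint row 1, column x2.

Constraint 1 has coefficient 8 on x2.

8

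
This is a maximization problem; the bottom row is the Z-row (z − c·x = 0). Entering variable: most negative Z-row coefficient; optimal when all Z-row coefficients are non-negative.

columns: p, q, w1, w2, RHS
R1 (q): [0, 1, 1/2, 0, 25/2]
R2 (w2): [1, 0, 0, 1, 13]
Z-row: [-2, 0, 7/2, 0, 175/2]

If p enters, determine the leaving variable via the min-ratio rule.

Column p entries and ratios — q: 0 ≤ 0, skip; w2: 13/1 = 13.
Smallest ratio is 13 in the row of w2, so w2 leaves.

w2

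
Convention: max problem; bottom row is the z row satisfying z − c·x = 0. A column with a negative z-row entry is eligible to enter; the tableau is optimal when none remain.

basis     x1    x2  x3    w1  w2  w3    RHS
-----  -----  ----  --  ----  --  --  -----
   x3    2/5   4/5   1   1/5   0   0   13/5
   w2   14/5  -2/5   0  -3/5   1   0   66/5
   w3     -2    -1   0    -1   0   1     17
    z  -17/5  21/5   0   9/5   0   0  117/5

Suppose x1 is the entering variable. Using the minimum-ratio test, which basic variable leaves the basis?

Column x1 entries and ratios — x3: (13/5)/(2/5) = 13/2; w2: (66/5)/(14/5) = 33/7; w3: -2 ≤ 0, skip.
Smallest ratio is 33/7 in the row of w2, so w2 leaves.

w2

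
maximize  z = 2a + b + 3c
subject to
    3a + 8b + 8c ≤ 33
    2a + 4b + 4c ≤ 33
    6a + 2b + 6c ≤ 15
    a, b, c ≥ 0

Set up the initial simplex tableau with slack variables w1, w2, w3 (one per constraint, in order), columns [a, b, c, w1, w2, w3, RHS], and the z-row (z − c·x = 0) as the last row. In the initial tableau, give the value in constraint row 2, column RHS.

The RHS of constraint 2 is b_2 = 33.

33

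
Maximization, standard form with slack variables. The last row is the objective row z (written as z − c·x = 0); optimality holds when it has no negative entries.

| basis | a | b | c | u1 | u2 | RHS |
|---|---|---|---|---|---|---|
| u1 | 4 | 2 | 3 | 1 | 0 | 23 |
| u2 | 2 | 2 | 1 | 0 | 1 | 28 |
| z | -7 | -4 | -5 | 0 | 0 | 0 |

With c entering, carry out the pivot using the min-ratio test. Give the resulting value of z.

Ratio test on column c — row 1: 23/3 = 23/3; row 2: 28/1 = 28. Minimum is 23/3 at row 1 (u1 leaves); pivot element 3.
Pivot on row 1; the z-row RHS becomes 0 − (-5)·(23/3) = 115/3.

115/3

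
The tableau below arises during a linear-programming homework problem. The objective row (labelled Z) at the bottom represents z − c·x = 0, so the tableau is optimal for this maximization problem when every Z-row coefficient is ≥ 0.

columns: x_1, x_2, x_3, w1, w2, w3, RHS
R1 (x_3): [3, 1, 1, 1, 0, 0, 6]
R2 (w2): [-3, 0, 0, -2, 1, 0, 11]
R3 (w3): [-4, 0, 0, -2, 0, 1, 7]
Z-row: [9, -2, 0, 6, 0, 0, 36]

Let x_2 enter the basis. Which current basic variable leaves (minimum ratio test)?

x_3

Column x_2 entries and ratios — x_3: 6/1 = 6; w2: 0 ≤ 0, skip; w3: 0 ≤ 0, skip.
Smallest ratio is 6 in the row of x_3, so x_3 leaves.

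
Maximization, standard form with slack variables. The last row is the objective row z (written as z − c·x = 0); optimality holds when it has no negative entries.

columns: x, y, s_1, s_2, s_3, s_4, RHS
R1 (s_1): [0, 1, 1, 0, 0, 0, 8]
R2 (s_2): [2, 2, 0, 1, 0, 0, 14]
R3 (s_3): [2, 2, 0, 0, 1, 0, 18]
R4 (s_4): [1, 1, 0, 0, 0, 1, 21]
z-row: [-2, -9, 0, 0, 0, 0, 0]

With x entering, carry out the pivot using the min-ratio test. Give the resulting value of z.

14

Ratio test on column x — row 1: entry 0 ≤ 0; row 2: 14/2 = 7; row 3: 18/2 = 9; row 4: 21/1 = 21. Minimum is 7 at row 2 (s_2 leaves); pivot element 2.
Pivot on row 2; the z-row RHS becomes 0 − (-2)·7 = 14.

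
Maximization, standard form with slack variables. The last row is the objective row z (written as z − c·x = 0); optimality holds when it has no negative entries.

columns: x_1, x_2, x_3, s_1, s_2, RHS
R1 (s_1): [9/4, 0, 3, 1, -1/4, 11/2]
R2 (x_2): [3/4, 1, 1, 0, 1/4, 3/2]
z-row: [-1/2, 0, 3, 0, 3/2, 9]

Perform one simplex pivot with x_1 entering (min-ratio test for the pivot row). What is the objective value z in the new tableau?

Ratio test on column x_1 — row 1: (11/2)/(9/4) = 22/9; row 2: (3/2)/(3/4) = 2. Minimum is 2 at row 2 (x_2 leaves); pivot element 3/4.
Pivot on row 2; the z-row RHS becomes 9 − (-1/2)·2 = 10.

10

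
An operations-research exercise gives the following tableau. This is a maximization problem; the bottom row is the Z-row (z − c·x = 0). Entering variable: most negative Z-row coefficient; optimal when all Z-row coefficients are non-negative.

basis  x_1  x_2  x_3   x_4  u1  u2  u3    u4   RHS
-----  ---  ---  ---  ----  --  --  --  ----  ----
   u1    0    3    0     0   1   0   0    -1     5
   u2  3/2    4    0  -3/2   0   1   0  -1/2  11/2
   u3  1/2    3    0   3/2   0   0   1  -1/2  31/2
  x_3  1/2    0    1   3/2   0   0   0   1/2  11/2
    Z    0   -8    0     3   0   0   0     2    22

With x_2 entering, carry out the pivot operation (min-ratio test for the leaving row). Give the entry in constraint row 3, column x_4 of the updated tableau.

21/8

Ratio test on column x_2 — row 1: 5/3 = 5/3; row 2: (11/2)/4 = 11/8; row 3: (31/2)/3 = 31/6; row 4: entry 0 ≤ 0. Minimum is 11/8 at row 2 (u2 leaves); pivot element 4.
Divide row 2 by 4; eliminate column x_2 from the other rows.
Row 3 update in column x_4: 3/2 − 3·(-3/8) = 21/8.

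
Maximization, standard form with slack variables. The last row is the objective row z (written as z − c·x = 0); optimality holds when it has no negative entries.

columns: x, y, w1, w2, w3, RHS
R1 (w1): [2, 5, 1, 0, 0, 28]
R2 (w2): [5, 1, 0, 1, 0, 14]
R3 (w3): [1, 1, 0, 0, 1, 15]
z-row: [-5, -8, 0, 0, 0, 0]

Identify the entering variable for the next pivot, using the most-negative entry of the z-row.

y

Negative z-row entries: x: -5, y: -8.
The most negative is -8 in column y, so y enters.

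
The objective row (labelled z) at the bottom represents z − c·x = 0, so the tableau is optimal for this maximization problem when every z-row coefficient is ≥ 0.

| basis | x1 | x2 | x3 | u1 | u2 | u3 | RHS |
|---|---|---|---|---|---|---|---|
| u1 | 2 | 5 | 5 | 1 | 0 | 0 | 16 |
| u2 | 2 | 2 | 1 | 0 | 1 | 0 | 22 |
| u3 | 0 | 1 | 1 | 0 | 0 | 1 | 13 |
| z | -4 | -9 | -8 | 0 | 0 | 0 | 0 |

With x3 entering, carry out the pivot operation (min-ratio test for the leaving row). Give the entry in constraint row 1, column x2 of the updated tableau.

Ratio test on column x3 — row 1: 16/5 = 16/5; row 2: 22/1 = 22; row 3: 13/1 = 13. Minimum is 16/5 at row 1 (u1 leaves); pivot element 5.
Divide row 1 by 5; eliminate column x3 from the other rows.
In the new row 1, the x2 entry is the old entry divided by the pivot: 5/5 = 1.

1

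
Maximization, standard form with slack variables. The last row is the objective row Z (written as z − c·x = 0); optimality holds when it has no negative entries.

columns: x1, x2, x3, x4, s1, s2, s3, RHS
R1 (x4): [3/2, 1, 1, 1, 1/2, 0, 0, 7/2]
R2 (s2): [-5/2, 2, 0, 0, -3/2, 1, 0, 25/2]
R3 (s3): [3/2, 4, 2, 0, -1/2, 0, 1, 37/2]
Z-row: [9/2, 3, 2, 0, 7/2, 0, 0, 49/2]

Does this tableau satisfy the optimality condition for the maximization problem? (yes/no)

Every Z-row coefficient is ≥ 0, so the tableau is optimal.

yes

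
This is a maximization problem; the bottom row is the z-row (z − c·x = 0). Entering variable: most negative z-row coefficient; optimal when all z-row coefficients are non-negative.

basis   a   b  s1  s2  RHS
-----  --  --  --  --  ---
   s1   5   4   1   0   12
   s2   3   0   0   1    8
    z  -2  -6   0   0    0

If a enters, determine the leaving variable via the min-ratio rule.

s1

Column a entries and ratios — s1: 12/5 = 12/5; s2: 8/3 = 8/3.
Smallest ratio is 12/5 in the row of s1, so s1 leaves.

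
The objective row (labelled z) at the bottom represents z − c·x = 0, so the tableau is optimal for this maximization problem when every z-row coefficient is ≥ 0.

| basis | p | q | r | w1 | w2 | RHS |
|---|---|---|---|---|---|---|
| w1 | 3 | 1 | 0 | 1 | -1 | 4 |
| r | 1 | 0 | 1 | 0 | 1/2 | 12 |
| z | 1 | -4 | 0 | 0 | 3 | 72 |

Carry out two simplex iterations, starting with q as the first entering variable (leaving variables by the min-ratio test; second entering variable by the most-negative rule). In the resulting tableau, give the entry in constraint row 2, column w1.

Ratio test on column q — row 1: 4/1 = 4; row 2: entry 0 ≤ 0. Minimum is 4 at row 1 (w1 leaves); pivot element 1.
Divide row 1 by 1; eliminate column q from the other rows.
Second iteration: most negative z-row entry is -1 in column w2, so w2 enters.
Ratio test on column w2 — row 1: entry -1 ≤ 0; row 2: 12/(1/2) = 24. Minimum is 24 at row 2 (r leaves); pivot element 1/2.
Divide row 2 by 1/2; eliminate column w2 from the other rows.
After both pivots, the entry at constraint row 2, column w1 is 0.

0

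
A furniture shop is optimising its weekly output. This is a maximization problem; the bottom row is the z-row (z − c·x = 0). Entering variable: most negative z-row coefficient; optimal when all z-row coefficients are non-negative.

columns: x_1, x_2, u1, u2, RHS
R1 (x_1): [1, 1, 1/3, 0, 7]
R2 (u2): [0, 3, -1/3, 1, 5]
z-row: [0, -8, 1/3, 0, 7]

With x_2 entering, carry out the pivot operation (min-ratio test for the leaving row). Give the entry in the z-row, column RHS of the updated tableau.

61/3

Ratio test on column x_2 — row 1: 7/1 = 7; row 2: 5/3 = 5/3. Minimum is 5/3 at row 2 (u2 leaves); pivot element 3.
Divide row 2 by 3; eliminate column x_2 from the other rows.
z-row update in column RHS: 7 − (-8)·(5/3) = 61/3.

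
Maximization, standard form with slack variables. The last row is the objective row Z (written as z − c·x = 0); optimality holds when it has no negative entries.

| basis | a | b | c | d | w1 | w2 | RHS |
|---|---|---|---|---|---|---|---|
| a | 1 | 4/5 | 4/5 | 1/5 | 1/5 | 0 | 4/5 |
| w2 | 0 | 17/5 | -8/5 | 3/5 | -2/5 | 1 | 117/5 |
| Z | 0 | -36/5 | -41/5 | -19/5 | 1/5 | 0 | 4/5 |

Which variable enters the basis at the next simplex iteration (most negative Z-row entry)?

c

Negative Z-row entries: b: -36/5, c: -41/5, d: -19/5.
The most negative is -41/5 in column c, so c enters.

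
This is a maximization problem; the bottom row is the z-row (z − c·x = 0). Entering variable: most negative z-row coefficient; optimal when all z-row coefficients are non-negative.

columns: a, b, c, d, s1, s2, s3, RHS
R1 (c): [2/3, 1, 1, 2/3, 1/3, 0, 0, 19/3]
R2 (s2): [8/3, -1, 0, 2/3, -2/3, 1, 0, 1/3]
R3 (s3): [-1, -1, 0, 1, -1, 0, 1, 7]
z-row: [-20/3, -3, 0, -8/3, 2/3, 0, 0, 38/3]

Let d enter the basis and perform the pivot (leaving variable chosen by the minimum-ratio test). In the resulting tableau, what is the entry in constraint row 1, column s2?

Ratio test on column d — row 1: (19/3)/(2/3) = 19/2; row 2: (1/3)/(2/3) = 1/2; row 3: 7/1 = 7. Minimum is 1/2 at row 2 (s2 leaves); pivot element 2/3.
Divide row 2 by 2/3; eliminate column d from the other rows.
Row 1 update in column s2: 0 − (2/3)·(3/2) = -1.

-1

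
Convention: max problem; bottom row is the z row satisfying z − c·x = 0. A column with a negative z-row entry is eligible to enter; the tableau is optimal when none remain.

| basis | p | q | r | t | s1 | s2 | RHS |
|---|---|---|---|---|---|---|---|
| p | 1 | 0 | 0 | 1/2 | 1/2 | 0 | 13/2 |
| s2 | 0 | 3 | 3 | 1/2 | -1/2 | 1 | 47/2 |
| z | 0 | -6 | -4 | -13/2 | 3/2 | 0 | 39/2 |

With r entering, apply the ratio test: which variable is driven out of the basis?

Column r entries and ratios — p: 0 ≤ 0, skip; s2: (47/2)/3 = 47/6.
Smallest ratio is 47/6 in the row of s2, so s2 leaves.

s2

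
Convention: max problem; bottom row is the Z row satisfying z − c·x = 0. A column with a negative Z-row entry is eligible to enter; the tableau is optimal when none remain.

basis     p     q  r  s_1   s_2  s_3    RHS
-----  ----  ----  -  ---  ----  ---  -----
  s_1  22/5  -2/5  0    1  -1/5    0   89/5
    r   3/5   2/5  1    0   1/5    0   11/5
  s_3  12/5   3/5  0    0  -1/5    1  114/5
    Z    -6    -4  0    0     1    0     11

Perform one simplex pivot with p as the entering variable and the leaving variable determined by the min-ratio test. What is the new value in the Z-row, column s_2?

3

Ratio test on column p — row 1: (89/5)/(22/5) = 89/22; row 2: (11/5)/(3/5) = 11/3; row 3: (114/5)/(12/5) = 19/2. Minimum is 11/3 at row 2 (r leaves); pivot element 3/5.
Divide row 2 by 3/5; eliminate column p from the other rows.
Z-row update in column s_2: 1 − (-6)·(1/3) = 3.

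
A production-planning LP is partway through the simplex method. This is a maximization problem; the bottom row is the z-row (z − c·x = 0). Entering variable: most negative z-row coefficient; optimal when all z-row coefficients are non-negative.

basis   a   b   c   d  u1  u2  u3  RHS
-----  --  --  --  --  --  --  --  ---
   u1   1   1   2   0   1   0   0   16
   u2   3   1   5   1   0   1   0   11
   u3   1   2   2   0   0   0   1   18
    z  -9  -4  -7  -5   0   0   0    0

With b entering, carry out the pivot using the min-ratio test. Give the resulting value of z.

Ratio test on column b — row 1: 16/1 = 16; row 2: 11/1 = 11; row 3: 18/2 = 9. Minimum is 9 at row 3 (u3 leaves); pivot element 2.
Pivot on row 3; the z-row RHS becomes 0 − (-4)·9 = 36.

36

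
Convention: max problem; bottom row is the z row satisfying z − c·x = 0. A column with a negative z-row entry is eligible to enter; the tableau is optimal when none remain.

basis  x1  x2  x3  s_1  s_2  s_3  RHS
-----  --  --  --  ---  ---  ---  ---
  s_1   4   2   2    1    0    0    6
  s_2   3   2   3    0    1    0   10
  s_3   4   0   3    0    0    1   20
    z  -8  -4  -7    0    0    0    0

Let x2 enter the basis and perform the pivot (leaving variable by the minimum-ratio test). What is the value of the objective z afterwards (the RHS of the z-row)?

12

Ratio test on column x2 — row 1: 6/2 = 3; row 2: 10/2 = 5; row 3: entry 0 ≤ 0. Minimum is 3 at row 1 (s_1 leaves); pivot element 2.
Pivot on row 1; the z-row RHS becomes 0 − (-4)·3 = 12.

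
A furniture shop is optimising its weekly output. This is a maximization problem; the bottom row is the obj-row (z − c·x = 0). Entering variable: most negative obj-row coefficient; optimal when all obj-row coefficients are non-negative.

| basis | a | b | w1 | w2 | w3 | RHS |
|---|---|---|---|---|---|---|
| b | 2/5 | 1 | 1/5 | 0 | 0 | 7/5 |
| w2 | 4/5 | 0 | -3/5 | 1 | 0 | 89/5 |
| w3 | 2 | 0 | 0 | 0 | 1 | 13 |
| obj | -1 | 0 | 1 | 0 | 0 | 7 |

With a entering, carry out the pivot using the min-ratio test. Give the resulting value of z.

Ratio test on column a — row 1: (7/5)/(2/5) = 7/2; row 2: (89/5)/(4/5) = 89/4; row 3: 13/2 = 13/2. Minimum is 7/2 at row 1 (b leaves); pivot element 2/5.
Pivot on row 1; the obj-row RHS becomes 7 − (-1)·(7/2) = 21/2.

21/2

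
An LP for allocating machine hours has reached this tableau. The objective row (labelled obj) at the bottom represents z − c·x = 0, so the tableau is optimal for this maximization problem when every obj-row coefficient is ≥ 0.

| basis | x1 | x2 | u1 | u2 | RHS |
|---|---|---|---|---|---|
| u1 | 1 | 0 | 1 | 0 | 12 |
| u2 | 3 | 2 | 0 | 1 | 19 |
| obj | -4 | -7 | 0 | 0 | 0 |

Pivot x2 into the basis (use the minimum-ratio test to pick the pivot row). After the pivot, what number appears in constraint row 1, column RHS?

Ratio test on column x2 — row 1: entry 0 ≤ 0; row 2: 19/2 = 19/2. Minimum is 19/2 at row 2 (u2 leaves); pivot element 2.
Divide row 2 by 2; eliminate column x2 from the other rows.
Row 1 update in column RHS: 12 − 0·(19/2) = 12.

12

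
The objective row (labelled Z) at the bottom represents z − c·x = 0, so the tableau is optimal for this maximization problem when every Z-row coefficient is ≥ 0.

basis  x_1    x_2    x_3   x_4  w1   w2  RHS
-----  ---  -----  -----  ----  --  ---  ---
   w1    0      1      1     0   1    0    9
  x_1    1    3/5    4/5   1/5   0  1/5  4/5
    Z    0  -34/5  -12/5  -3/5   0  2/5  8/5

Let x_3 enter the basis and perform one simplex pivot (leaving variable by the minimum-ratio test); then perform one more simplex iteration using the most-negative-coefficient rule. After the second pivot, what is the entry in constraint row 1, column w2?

-1/3

Ratio test on column x_3 — row 1: 9/1 = 9; row 2: (4/5)/(4/5) = 1. Minimum is 1 at row 2 (x_1 leaves); pivot element 4/5.
Divide row 2 by 4/5; eliminate column x_3 from the other rows.
Second iteration: most negative Z-row entry is -5 in column x_2, so x_2 enters.
Ratio test on column x_2 — row 1: 8/(1/4) = 32; row 2: 1/(3/4) = 4/3. Minimum is 4/3 at row 2 (x_3 leaves); pivot element 3/4.
Divide row 2 by 3/4; eliminate column x_2 from the other rows.
After both pivots, the entry at constraint row 1, column w2 is -1/3.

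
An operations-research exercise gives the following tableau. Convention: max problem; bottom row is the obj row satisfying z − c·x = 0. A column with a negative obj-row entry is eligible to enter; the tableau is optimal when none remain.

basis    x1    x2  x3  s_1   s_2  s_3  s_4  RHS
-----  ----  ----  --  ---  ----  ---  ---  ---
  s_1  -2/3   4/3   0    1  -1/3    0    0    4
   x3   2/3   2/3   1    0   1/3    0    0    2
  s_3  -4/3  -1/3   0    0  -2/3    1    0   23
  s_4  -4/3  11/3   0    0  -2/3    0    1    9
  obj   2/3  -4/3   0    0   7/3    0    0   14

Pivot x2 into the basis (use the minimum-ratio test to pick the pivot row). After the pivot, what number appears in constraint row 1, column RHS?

Ratio test on column x2 — row 1: 4/(4/3) = 3; row 2: 2/(2/3) = 3; row 3: entry -1/3 ≤ 0; row 4: 9/(11/3) = 27/11. Minimum is 27/11 at row 4 (s_4 leaves); pivot element 11/3.
Divide row 4 by 11/3; eliminate column x2 from the other rows.
Row 1 update in column RHS: 4 − (4/3)·(27/11) = 8/11.

8/11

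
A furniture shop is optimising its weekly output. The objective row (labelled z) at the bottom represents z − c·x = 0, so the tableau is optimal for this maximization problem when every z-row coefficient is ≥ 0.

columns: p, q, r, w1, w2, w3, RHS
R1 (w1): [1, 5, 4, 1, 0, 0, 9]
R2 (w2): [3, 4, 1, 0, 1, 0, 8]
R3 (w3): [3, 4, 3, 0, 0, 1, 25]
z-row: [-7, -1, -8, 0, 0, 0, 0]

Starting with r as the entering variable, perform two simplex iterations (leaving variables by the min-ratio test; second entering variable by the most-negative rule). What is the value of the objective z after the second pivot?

313/11

Ratio test on column r — row 1: 9/4 = 9/4; row 2: 8/1 = 8; row 3: 25/3 = 25/3. Minimum is 9/4 at row 1 (w1 leaves); pivot element 4.
Pivot on row 1; the z-row RHS becomes 0 − (-8)·(9/4) = 18.
Next entering variable (most negative z-row entry -5): p.
Ratio test on column p — row 1: (9/4)/(1/4) = 9; row 2: (23/4)/(11/4) = 23/11; row 3: (73/4)/(9/4) = 73/9. Minimum is 23/11 at row 2 (w2 leaves); pivot element 11/4.
After the second pivot the z-row RHS is 18 − (-5)·(23/11) = 313/11.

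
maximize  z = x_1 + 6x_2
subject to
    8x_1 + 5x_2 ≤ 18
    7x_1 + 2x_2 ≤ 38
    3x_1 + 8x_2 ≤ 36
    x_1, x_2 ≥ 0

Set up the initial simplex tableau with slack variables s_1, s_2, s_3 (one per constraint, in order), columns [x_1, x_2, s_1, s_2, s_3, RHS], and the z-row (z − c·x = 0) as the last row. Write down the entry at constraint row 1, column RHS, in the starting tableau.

18

The RHS of constraint 1 is b_1 = 18.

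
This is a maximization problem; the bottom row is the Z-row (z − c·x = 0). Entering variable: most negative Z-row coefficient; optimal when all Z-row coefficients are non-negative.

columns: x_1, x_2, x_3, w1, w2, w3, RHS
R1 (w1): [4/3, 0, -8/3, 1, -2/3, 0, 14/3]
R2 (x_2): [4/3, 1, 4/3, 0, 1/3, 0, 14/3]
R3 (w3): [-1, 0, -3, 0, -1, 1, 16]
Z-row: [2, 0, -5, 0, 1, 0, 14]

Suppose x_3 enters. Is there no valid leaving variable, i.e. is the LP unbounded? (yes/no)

no

Column x_3 has positive entries in row(s) 2, so the ratio test bounds it — not unbounded.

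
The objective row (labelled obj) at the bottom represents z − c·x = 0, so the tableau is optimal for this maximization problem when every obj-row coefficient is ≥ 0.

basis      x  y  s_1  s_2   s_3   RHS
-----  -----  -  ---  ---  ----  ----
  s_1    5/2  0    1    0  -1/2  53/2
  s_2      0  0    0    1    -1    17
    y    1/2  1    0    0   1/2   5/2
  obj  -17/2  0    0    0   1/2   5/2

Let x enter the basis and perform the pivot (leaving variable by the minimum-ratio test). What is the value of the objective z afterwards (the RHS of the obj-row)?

45

Ratio test on column x — row 1: (53/2)/(5/2) = 53/5; row 2: entry 0 ≤ 0; row 3: (5/2)/(1/2) = 5. Minimum is 5 at row 3 (y leaves); pivot element 1/2.
Pivot on row 3; the obj-row RHS becomes 5/2 − (-17/2)·5 = 45.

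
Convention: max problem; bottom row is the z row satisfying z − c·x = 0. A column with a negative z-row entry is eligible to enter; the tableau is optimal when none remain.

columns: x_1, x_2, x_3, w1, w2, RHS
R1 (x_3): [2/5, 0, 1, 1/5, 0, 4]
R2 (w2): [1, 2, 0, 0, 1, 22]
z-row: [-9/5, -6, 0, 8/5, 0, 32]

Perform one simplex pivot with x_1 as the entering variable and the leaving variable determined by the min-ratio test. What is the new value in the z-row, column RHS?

50

Ratio test on column x_1 — row 1: 4/(2/5) = 10; row 2: 22/1 = 22. Minimum is 10 at row 1 (x_3 leaves); pivot element 2/5.
Divide row 1 by 2/5; eliminate column x_1 from the other rows.
z-row update in column RHS: 32 − (-9/5)·10 = 50.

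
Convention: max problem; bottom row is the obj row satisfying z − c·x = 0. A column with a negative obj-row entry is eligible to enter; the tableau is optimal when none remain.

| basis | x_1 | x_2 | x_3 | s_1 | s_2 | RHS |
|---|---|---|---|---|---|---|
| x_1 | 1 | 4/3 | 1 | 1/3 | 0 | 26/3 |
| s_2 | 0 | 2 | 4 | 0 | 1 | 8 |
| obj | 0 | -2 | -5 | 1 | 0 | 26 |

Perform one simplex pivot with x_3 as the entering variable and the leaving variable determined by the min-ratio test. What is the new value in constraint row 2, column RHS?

2

Ratio test on column x_3 — row 1: (26/3)/1 = 26/3; row 2: 8/4 = 2. Minimum is 2 at row 2 (s_2 leaves); pivot element 4.
Divide row 2 by 4; eliminate column x_3 from the other rows.
In the new row 2, the RHS entry is the old entry divided by the pivot: 8/4 = 2.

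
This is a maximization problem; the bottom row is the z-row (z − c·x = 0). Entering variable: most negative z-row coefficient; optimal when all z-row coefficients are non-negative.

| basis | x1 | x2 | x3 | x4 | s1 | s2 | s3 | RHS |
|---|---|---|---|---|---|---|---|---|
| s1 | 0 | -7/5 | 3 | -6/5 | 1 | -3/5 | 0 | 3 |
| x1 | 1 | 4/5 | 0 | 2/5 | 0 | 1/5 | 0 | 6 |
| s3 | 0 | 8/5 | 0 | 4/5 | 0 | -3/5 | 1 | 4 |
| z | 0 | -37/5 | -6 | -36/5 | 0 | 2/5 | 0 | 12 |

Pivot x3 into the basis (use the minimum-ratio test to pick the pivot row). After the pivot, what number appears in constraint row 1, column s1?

Ratio test on column x3 — row 1: 3/3 = 1; row 2: entry 0 ≤ 0; row 3: entry 0 ≤ 0. Minimum is 1 at row 1 (s1 leaves); pivot element 3.
Divide row 1 by 3; eliminate column x3 from the other rows.
In the new row 1, the s1 entry is the old entry divided by the pivot: 1/3 = 1/3.

1/3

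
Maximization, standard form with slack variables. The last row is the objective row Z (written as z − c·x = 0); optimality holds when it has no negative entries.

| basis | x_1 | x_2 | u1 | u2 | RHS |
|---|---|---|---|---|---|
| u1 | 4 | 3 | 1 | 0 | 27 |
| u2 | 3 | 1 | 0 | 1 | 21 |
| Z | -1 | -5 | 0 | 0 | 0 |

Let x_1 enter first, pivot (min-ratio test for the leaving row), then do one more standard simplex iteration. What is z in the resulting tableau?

45

Ratio test on column x_1 — row 1: 27/4 = 27/4; row 2: 21/3 = 7. Minimum is 27/4 at row 1 (u1 leaves); pivot element 4.
Pivot on row 1; the Z-row RHS becomes 0 − (-1)·(27/4) = 27/4.
Next entering variable (most negative Z-row entry -17/4): x_2.
Ratio test on column x_2 — row 1: (27/4)/(3/4) = 9; row 2: entry -5/4 ≤ 0. Minimum is 9 at row 1 (x_1 leaves); pivot element 3/4.
After the second pivot the Z-row RHS is 27/4 − (-17/4)·9 = 45.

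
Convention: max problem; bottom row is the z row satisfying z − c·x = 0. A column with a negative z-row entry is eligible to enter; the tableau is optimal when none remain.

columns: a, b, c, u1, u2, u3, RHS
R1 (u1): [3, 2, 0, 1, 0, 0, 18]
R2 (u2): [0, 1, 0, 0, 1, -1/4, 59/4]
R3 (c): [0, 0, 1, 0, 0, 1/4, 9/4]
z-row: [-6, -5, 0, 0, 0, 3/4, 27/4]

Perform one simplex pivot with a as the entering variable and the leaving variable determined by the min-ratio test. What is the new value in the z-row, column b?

Ratio test on column a — row 1: 18/3 = 6; row 2: entry 0 ≤ 0; row 3: entry 0 ≤ 0. Minimum is 6 at row 1 (u1 leaves); pivot element 3.
Divide row 1 by 3; eliminate column a from the other rows.
z-row update in column b: -5 − (-6)·(2/3) = -1.

-1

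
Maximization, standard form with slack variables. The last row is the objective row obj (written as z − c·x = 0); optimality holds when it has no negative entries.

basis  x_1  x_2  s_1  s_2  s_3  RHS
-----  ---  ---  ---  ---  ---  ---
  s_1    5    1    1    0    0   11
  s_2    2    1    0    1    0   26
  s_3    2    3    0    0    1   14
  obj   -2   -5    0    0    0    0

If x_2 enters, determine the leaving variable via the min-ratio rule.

s_3

Column x_2 entries and ratios — s_1: 11/1 = 11; s_2: 26/1 = 26; s_3: 14/3 = 14/3.
Smallest ratio is 14/3 in the row of s_3, so s_3 leaves.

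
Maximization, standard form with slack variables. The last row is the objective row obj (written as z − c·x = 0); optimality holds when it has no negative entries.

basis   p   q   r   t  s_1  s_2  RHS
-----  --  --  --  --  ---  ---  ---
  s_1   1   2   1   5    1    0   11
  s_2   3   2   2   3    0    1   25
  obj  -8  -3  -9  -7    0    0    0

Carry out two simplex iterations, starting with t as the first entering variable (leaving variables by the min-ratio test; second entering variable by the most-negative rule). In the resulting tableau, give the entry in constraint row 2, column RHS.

Ratio test on column t — row 1: 11/5 = 11/5; row 2: 25/3 = 25/3. Minimum is 11/5 at row 1 (s_1 leaves); pivot element 5.
Divide row 1 by 5; eliminate column t from the other rows.
Second iteration: most negative obj-row entry is -38/5 in column r, so r enters.
Ratio test on column r — row 1: (11/5)/(1/5) = 11; row 2: (92/5)/(7/5) = 92/7. Minimum is 11 at row 1 (t leaves); pivot element 1/5.
Divide row 1 by 1/5; eliminate column r from the other rows.
After both pivots, the entry at constraint row 2, column RHS is 3.

3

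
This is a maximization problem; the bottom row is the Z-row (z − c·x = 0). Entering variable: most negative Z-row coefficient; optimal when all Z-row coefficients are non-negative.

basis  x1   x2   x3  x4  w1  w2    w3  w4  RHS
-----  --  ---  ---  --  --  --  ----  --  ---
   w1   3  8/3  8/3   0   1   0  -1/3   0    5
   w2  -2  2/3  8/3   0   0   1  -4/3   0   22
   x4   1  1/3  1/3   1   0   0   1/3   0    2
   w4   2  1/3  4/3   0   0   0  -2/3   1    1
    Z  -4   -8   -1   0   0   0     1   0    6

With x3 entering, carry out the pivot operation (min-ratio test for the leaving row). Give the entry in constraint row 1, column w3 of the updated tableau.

1

Ratio test on column x3 — row 1: 5/(8/3) = 15/8; row 2: 22/(8/3) = 33/4; row 3: 2/(1/3) = 6; row 4: 1/(4/3) = 3/4. Minimum is 3/4 at row 4 (w4 leaves); pivot element 4/3.
Divide row 4 by 4/3; eliminate column x3 from the other rows.
Row 1 update in column w3: -1/3 − (8/3)·(-1/2) = 1.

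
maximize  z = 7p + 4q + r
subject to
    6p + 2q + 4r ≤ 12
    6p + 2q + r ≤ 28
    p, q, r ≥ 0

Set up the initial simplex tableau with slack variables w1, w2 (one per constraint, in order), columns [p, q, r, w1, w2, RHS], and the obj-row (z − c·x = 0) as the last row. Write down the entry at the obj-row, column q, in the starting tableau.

The obj-row carries the negated objective coefficients: the q entry is -4.

-4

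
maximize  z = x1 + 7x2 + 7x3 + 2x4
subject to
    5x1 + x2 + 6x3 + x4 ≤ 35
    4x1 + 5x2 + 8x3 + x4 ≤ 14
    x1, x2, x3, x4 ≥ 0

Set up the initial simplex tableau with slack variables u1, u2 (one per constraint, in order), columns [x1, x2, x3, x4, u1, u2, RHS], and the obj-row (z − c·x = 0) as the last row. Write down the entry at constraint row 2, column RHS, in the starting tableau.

14

The RHS of constraint 2 is b_2 = 14.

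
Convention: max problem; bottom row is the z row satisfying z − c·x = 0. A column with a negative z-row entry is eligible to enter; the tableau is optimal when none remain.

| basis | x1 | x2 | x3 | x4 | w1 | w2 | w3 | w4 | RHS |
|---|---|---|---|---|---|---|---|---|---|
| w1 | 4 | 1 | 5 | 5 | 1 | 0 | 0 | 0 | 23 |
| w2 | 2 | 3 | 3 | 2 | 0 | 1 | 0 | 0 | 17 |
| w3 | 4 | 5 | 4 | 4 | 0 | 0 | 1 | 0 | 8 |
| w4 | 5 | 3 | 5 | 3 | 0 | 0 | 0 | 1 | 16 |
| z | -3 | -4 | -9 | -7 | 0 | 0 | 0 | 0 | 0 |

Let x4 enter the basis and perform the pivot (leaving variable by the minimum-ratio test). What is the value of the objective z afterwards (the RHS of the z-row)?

Ratio test on column x4 — row 1: 23/5 = 23/5; row 2: 17/2 = 17/2; row 3: 8/4 = 2; row 4: 16/3 = 16/3. Minimum is 2 at row 3 (w3 leaves); pivot element 4.
Pivot on row 3; the z-row RHS becomes 0 − (-7)·2 = 14.

14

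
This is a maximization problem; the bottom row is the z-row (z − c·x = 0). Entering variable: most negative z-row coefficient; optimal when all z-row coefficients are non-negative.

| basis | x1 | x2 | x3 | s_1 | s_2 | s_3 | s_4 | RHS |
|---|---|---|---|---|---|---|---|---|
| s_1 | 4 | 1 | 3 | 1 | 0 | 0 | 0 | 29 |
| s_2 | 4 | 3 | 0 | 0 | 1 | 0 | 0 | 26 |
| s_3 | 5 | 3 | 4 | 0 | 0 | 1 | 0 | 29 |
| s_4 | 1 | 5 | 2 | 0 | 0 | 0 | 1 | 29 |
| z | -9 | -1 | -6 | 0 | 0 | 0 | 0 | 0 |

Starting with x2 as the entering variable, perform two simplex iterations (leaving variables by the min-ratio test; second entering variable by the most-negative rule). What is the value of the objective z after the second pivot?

Ratio test on column x2 — row 1: 29/1 = 29; row 2: 26/3 = 26/3; row 3: 29/3 = 29/3; row 4: 29/5 = 29/5. Minimum is 29/5 at row 4 (s_4 leaves); pivot element 5.
Pivot on row 4; the z-row RHS becomes 0 − (-1)·(29/5) = 29/5.
Next entering variable (most negative z-row entry -44/5): x1.
Ratio test on column x1 — row 1: (116/5)/(19/5) = 116/19; row 2: (43/5)/(17/5) = 43/17; row 3: (58/5)/(22/5) = 29/11; row 4: (29/5)/(1/5) = 29. Minimum is 43/17 at row 2 (s_2 leaves); pivot element 17/5.
After the second pivot the z-row RHS is 29/5 − (-44/5)·(43/17) = 477/17.

477/17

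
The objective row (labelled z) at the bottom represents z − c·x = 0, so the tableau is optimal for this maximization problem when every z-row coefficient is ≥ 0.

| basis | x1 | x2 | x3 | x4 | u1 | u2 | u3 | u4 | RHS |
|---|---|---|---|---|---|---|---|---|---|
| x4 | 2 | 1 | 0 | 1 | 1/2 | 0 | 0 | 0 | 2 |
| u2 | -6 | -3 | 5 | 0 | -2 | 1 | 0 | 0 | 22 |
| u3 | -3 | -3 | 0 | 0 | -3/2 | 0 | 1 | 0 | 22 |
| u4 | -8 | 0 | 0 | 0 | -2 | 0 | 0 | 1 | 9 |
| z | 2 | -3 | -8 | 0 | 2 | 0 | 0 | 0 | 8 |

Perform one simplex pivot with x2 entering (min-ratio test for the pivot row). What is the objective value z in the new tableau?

Ratio test on column x2 — row 1: 2/1 = 2; row 2: entry -3 ≤ 0; row 3: entry -3 ≤ 0; row 4: entry 0 ≤ 0. Minimum is 2 at row 1 (x4 leaves); pivot element 1.
Pivot on row 1; the z-row RHS becomes 8 − (-3)·2 = 14.

14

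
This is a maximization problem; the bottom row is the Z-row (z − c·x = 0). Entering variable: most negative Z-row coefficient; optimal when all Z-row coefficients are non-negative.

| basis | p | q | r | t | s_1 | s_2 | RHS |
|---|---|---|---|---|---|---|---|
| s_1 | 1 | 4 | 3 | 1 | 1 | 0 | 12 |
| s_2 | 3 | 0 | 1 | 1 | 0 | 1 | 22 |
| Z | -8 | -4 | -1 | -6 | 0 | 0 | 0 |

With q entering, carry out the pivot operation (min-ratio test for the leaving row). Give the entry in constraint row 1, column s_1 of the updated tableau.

1/4

Ratio test on column q — row 1: 12/4 = 3; row 2: entry 0 ≤ 0. Minimum is 3 at row 1 (s_1 leaves); pivot element 4.
Divide row 1 by 4; eliminate column q from the other rows.
In the new row 1, the s_1 entry is the old entry divided by the pivot: 1/4 = 1/4.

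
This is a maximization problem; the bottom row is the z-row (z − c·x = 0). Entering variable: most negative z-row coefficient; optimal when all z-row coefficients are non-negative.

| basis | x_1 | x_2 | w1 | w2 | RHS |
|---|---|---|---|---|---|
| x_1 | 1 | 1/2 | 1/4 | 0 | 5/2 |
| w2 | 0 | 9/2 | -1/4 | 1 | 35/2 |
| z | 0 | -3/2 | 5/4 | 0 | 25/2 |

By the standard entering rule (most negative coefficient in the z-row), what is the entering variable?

x_2

Negative z-row entries: x_2: -3/2.
The most negative is -3/2 in column x_2, so x_2 enters.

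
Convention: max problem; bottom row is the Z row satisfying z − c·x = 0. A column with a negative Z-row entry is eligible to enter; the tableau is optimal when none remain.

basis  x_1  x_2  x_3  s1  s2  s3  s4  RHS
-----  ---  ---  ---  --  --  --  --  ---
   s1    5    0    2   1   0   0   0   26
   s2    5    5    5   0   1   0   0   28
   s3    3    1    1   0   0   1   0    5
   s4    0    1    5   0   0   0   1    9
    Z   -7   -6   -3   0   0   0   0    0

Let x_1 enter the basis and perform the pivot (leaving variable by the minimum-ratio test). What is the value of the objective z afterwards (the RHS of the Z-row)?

35/3

Ratio test on column x_1 — row 1: 26/5 = 26/5; row 2: 28/5 = 28/5; row 3: 5/3 = 5/3; row 4: entry 0 ≤ 0. Minimum is 5/3 at row 3 (s3 leaves); pivot element 3.
Pivot on row 3; the Z-row RHS becomes 0 − (-7)·(5/3) = 35/3.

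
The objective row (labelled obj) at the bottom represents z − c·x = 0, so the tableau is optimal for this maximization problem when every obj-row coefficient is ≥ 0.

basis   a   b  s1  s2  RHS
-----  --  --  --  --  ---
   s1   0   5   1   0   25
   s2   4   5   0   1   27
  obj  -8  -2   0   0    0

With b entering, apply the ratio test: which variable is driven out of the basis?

s1

Column b entries and ratios — s1: 25/5 = 5; s2: 27/5 = 27/5.
Smallest ratio is 5 in the row of s1, so s1 leaves.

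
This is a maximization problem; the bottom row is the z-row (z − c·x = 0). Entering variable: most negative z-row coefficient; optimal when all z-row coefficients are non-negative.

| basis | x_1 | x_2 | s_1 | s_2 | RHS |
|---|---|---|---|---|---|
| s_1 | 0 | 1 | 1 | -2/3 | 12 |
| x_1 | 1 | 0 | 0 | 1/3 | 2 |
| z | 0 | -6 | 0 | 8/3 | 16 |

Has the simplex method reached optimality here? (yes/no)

The z-row has a negative entry -6 in column x_2, so it is not optimal.

no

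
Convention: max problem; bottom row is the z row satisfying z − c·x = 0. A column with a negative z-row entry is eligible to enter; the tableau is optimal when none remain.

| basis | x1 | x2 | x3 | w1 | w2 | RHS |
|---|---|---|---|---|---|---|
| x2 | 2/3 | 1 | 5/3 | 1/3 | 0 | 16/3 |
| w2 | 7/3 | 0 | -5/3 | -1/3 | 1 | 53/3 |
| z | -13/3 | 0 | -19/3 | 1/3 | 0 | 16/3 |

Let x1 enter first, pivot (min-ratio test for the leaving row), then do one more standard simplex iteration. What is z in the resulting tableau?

197/5

Ratio test on column x1 — row 1: (16/3)/(2/3) = 8; row 2: (53/3)/(7/3) = 53/7. Minimum is 53/7 at row 2 (w2 leaves); pivot element 7/3.
Pivot on row 2; the z-row RHS becomes 16/3 − (-13/3)·(53/7) = 267/7.
Next entering variable (most negative z-row entry -66/7): x3.
Ratio test on column x3 — row 1: (2/7)/(15/7) = 2/15; row 2: entry -5/7 ≤ 0. Minimum is 2/15 at row 1 (x2 leaves); pivot element 15/7.
After the second pivot the z-row RHS is 267/7 − (-66/7)·(2/15) = 197/5.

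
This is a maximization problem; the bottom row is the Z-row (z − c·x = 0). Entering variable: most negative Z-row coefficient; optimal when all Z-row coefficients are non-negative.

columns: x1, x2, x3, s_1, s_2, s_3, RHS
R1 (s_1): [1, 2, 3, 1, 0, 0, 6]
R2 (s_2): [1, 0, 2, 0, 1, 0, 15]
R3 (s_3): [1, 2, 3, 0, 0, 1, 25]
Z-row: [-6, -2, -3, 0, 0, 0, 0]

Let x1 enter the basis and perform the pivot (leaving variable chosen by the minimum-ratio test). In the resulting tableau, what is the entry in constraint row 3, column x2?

Ratio test on column x1 — row 1: 6/1 = 6; row 2: 15/1 = 15; row 3: 25/1 = 25. Minimum is 6 at row 1 (s_1 leaves); pivot element 1.
Divide row 1 by 1; eliminate column x1 from the other rows.
Row 3 update in column x2: 2 − 1·2 = 0.

0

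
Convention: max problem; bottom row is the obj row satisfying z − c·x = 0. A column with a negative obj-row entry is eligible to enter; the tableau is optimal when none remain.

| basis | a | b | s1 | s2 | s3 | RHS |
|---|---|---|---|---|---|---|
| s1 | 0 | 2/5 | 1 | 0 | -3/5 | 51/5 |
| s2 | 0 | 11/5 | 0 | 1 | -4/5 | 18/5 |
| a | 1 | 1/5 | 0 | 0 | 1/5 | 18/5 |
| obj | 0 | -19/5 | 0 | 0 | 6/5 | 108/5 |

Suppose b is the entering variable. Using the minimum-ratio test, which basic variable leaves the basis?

s2

Column b entries and ratios — s1: (51/5)/(2/5) = 51/2; s2: (18/5)/(11/5) = 18/11; a: (18/5)/(1/5) = 18.
Smallest ratio is 18/11 in the row of s2, so s2 leaves.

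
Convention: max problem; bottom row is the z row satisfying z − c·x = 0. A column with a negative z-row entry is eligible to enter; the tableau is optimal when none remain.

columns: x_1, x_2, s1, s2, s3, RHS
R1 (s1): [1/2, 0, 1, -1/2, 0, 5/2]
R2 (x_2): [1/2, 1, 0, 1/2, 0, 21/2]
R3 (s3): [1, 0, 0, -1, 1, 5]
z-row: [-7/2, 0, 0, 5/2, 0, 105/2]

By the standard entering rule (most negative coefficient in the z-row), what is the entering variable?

x_1

Negative z-row entries: x_1: -7/2.
The most negative is -7/2 in column x_1, so x_1 enters.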